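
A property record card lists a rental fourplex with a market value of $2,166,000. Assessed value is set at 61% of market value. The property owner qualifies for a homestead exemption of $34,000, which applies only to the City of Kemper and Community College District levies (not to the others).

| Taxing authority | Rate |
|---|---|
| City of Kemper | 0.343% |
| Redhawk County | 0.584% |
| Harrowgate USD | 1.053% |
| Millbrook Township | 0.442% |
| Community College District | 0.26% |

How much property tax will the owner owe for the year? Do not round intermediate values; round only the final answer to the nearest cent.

Assessed value = $2,166,000 × 0.61 = $1,321,260
City of Kemper: ($1,321,260 − $34,000) × 0.00343 = $1,287,260 × 0.00343 = $4,415.3018
Redhawk County: $1,321,260 × 0.00584 = $7,716.1584
Harrowgate USD: $1,321,260 × 0.01053 = $13,912.8678
Millbrook Township: $1,321,260 × 0.00442 = $5,839.9692
Community College District: ($1,321,260 − $34,000) × 0.0026 = $1,287,260 × 0.0026 = $3,346.876
Total = $35,231.1732

$35,231.17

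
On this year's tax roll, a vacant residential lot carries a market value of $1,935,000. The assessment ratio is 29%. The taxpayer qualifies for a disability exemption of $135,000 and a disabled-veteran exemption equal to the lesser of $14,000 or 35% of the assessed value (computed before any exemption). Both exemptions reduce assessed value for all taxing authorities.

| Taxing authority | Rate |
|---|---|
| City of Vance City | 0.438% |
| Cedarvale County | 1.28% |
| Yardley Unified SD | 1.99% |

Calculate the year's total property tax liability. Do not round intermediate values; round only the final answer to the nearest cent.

Assessed value = $1,935,000 × 0.29 = $561,150
Disabled-veteran exemption = min($14,000, 35% × $561,150) = min($14,000, $196,402.5) = $14,000 (dollar cap binds)
Taxable value = $561,150 − $135,000 − $14,000 = $412,150
City of Vance City: $412,150 × 0.00438 = $1,805.217
Cedarvale County: $412,150 × 0.0128 = $5,275.52
Yardley Unified SD: $412,150 × 0.0199 = $8,201.785
Total = $15,282.522

$15,282.52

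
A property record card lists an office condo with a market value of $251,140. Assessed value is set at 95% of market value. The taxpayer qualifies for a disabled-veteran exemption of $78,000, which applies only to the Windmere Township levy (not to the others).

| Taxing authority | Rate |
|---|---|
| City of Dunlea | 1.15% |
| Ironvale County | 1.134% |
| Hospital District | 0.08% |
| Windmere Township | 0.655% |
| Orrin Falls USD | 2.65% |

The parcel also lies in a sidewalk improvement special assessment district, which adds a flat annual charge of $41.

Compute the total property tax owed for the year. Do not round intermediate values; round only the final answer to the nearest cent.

Assessed value = $251,140 × 0.95 = $238,583
City of Dunlea: $238,583 × 0.0115 = $2,743.7045
Ironvale County: $238,583 × 0.01134 = $2,705.53122
Hospital District: $238,583 × 0.0008 = $190.8664
Windmere Township: ($238,583 − $78,000) × 0.00655 = $160,583 × 0.00655 = $1,051.81865
Orrin Falls USD: $238,583 × 0.0265 = $6,322.4495
Levies subtotal = $13,014.37027
Total = $13,014.37027 + $41 = $13,055.37027

$13,055.37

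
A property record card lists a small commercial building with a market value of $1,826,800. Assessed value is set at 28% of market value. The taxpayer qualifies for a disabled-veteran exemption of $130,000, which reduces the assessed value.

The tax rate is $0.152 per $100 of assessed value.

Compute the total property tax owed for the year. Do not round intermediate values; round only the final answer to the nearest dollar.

Assessed value = $1,826,800 × 0.28 = $511,504
Taxable value = $511,504 − $130,000 = $381,504
Tax = $381,504 × 0.00152 = $579.88608

$580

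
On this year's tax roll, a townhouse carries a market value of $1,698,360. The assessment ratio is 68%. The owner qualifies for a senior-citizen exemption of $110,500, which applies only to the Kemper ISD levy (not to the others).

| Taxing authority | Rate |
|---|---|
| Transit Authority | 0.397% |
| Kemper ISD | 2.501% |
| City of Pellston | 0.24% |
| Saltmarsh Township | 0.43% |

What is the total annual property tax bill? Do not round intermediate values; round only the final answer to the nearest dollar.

$38,443

Assessed value = $1,698,360 × 0.68 = $1,154,884.8
Transit Authority: $1,154,884.8 × 0.00397 = $4,584.892656
Kemper ISD: ($1,154,884.8 − $110,500) × 0.02501 = $1,044,384.8 × 0.02501 = $26,120.063848
City of Pellston: $1,154,884.8 × 0.0024 = $2,771.72352
Saltmarsh Township: $1,154,884.8 × 0.0043 = $4,966.00464
Total = $38,442.684664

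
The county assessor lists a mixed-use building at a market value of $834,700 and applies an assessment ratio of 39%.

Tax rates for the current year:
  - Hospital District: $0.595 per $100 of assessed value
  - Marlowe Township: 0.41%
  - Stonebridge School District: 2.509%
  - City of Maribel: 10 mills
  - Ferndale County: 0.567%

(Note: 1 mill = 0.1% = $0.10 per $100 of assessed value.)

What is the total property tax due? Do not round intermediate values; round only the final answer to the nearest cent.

$16,540.33

Assessed value = $834,700 × 0.39 = $325,533
Hospital District: $325,533 × 0.00595 = $1,936.92135
Marlowe Township: $325,533 × 0.0041 = $1,334.6853
Stonebridge School District: $325,533 × 0.02509 = $8,167.62297
City of Maribel: $325,533 × 0.01 = $3,255.33
Ferndale County: $325,533 × 0.00567 = $1,845.77211
Total = $16,540.33173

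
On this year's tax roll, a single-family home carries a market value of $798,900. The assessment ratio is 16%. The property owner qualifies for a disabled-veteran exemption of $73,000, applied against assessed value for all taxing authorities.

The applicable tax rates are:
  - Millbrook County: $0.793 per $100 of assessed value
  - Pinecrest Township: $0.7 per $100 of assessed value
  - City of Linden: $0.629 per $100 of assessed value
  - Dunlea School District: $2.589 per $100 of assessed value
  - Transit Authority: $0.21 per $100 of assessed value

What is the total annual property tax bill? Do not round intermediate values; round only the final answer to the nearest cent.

$2,697.89

Assessed value = $798,900 × 0.16 = $127,824
Taxable value = $127,824 − $73,000 = $54,824
Millbrook County: $54,824 × 0.00793 = $434.75432
Pinecrest Township: $54,824 × 0.007 = $383.768
City of Linden: $54,824 × 0.00629 = $344.84296
Dunlea School District: $54,824 × 0.02589 = $1,419.39336
Transit Authority: $54,824 × 0.0021 = $115.1304
Total = $434.75432 + $383.768 + $344.84296 + $1,419.39336 + $115.1304 = $2,697.88904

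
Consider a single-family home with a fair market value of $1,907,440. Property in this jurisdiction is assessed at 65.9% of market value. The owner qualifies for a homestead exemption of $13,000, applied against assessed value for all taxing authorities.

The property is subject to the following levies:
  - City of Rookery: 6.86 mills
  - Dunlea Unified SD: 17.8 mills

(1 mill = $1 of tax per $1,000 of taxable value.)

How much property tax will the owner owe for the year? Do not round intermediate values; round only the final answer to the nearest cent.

$30,677.11

Assessed value = $1,907,440 × 0.659 = $1,257,002.96
Taxable value = $1,257,002.96 − $13,000 = $1,244,002.96
City of Rookery: $1,244,002.96 × 0.00686 = $8,533.8603056
Dunlea Unified SD: $1,244,002.96 × 0.0178 = $22,143.252688
Total = $8,533.8603056 + $22,143.252688 = $30,677.1129936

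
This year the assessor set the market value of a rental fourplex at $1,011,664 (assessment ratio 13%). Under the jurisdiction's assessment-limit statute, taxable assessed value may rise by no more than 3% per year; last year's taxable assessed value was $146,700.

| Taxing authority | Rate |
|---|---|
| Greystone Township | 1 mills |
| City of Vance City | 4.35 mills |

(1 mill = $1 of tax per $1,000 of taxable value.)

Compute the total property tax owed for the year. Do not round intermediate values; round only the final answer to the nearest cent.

Uncapped assessed value = $1,011,664 × 0.13 = $131,516.32
Cap limit = $146,700 × 1.03 = $151,101
Taxable assessed value = min($131,516.32, $151,101) = $131,516.32 (cap does not bind)
Greystone Township: $131,516.32 × 0.001 = $131.51632
City of Vance City: $131,516.32 × 0.00435 = $572.095992
Total = $703.612312

$703.61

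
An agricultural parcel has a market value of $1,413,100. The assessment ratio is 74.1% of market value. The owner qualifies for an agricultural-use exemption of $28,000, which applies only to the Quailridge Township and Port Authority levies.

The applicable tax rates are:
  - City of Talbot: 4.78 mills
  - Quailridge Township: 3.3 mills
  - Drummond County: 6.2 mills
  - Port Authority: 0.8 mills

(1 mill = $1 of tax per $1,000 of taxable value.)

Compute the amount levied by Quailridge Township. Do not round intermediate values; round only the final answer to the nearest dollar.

$3,363

Assessed value = $1,413,100 × 0.741 = $1,047,107.1
Quailridge Township taxable value = $1,047,107.1 − $28,000 = $1,019,107.1
Quailridge Township levy = $1,019,107.1 × 0.0033 = $3,363.05343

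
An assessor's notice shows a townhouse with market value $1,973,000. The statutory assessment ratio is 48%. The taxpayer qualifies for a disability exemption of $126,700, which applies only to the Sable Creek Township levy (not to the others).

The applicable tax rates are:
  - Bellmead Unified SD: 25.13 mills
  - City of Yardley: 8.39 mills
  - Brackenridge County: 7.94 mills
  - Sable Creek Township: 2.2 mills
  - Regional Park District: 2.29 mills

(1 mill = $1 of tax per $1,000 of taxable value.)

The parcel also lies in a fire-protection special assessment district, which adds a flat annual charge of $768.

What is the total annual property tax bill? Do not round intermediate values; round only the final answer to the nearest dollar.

Assessed value = $1,973,000 × 0.48 = $947,040
Bellmead Unified SD: $947,040 × 0.02513 = $23,799.1152
City of Yardley: $947,040 × 0.00839 = $7,945.6656
Brackenridge County: $947,040 × 0.00794 = $7,519.4976
Sable Creek Township: ($947,040 − $126,700) × 0.0022 = $820,340 × 0.0022 = $1,804.748
Regional Park District: $947,040 × 0.00229 = $2,168.7216
Levies subtotal = $43,237.748
Total = $43,237.748 + $768 = $44,005.748

$44,006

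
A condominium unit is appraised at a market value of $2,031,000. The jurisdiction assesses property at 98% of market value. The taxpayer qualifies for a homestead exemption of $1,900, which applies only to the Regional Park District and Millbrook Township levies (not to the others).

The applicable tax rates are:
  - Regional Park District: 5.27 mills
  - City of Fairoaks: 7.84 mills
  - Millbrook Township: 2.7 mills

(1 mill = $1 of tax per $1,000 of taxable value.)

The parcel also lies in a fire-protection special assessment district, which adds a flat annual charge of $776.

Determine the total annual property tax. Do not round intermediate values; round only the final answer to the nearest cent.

Assessed value = $2,031,000 × 0.98 = $1,990,380
Regional Park District: ($1,990,380 − $1,900) × 0.00527 = $1,988,480 × 0.00527 = $10,479.2896
City of Fairoaks: $1,990,380 × 0.00784 = $15,604.5792
Millbrook Township: ($1,990,380 − $1,900) × 0.0027 = $1,988,480 × 0.0027 = $5,368.896
Levies subtotal = $31,452.7648
Total = $31,452.7648 + $776 = $32,228.7648

$32,228.76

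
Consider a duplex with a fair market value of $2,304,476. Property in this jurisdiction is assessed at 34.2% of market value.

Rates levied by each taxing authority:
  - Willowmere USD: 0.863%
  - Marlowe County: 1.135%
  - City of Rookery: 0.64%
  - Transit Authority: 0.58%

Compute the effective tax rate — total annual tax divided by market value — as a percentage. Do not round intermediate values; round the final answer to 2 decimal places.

Assessed value = $2,304,476 × 0.342 = $788,130.792
Willowmere USD: $788,130.792 × 0.00863 = $6,801.56873496
Marlowe County: $788,130.792 × 0.01135 = $8,945.2844892
City of Rookery: $788,130.792 × 0.0064 = $5,044.0370688
Transit Authority: $788,130.792 × 0.0058 = $4,571.1585936
Total tax = $25,362.04888656
Effective rate = $25,362.04888656 ÷ $2,304,476 = 1.10% of market value

1.10%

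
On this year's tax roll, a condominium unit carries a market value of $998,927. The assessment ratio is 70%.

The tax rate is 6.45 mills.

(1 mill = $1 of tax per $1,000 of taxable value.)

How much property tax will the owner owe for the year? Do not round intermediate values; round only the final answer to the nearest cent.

Assessed value = $998,927 × 0.7 = $699,248.9
Tax = $699,248.9 × 0.00645 = $4,510.155405

$4,510.16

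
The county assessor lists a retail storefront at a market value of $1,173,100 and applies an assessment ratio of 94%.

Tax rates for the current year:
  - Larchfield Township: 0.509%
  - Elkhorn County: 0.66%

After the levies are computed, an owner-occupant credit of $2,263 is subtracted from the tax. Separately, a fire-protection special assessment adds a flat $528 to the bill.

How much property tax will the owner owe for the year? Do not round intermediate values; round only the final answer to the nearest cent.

$11,155.73

Assessed value = $1,173,100 × 0.94 = $1,102,714
Larchfield Township: $1,102,714 × 0.00509 = $5,612.81426
Elkhorn County: $1,102,714 × 0.0066 = $7,277.9124
Levies subtotal = $12,890.72666
After credit = $12,890.72666 − $2,263 = $10,627.72666
Total = $10,627.72666 + $528 = $11,155.72666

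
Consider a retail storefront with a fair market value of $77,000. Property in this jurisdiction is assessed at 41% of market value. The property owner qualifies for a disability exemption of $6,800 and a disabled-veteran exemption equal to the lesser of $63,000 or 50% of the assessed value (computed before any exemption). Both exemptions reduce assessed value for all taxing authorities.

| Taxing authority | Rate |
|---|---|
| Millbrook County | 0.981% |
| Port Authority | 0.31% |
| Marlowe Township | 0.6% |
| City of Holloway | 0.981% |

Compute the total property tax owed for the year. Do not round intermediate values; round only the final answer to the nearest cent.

$258.05

Assessed value = $77,000 × 0.41 = $31,570
Disabled-veteran exemption = min($63,000, 50% × $31,570) = min($63,000, $15,785) = $15,785 (percentage binds)
Taxable value = $31,570 − $6,800 − $15,785 = $8,985
Millbrook County: $8,985 × 0.00981 = $88.14285
Port Authority: $8,985 × 0.0031 = $27.8535
Marlowe Township: $8,985 × 0.006 = $53.91
City of Holloway: $8,985 × 0.00981 = $88.14285
Total = $258.0492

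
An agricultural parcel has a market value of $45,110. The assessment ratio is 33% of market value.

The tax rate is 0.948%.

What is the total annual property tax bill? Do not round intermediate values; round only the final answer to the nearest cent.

$141.12

Assessed value = $45,110 × 0.33 = $14,886.3
Tax = $14,886.3 × 0.00948 = $141.122124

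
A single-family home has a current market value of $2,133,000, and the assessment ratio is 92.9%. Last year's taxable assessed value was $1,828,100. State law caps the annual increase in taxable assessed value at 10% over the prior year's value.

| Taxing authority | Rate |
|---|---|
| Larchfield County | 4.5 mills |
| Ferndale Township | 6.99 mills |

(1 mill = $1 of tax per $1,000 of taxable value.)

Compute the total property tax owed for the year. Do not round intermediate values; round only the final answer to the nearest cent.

Uncapped assessed value = $2,133,000 × 0.929 = $1,981,557
Cap limit = $1,828,100 × 1.1 = $2,010,910
Taxable assessed value = min($1,981,557, $2,010,910) = $1,981,557 (cap does not bind)
Larchfield County: $1,981,557 × 0.0045 = $8,917.0065
Ferndale Township: $1,981,557 × 0.00699 = $13,851.08343
Total = $22,768.08993

$22,768.09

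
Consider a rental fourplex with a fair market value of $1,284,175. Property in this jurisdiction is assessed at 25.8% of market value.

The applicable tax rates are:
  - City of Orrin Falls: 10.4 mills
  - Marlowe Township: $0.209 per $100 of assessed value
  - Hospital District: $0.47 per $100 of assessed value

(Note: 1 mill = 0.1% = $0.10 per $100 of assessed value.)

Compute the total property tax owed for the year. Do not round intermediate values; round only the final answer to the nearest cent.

Assessed value = $1,284,175 × 0.258 = $331,317.15
City of Orrin Falls: $331,317.15 × 0.0104 = $3,445.69836
Marlowe Township: $331,317.15 × 0.00209 = $692.4528435
Hospital District: $331,317.15 × 0.0047 = $1,557.190605
Total = $5,695.3418085

$5,695.34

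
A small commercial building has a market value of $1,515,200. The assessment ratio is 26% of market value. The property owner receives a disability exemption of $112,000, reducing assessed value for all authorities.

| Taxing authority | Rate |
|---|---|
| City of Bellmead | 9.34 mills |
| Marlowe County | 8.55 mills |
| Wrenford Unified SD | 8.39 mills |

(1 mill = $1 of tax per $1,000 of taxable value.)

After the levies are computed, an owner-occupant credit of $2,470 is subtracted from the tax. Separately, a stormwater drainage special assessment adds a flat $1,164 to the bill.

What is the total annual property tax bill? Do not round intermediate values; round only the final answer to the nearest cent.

$6,103.70

Assessed value = $1,515,200 × 0.26 = $393,952
Taxable value = $393,952 − $112,000 = $281,952
City of Bellmead: $281,952 × 0.00934 = $2,633.43168
Marlowe County: $281,952 × 0.00855 = $2,410.6896
Wrenford Unified SD: $281,952 × 0.00839 = $2,365.57728
Levies subtotal = $7,409.69856
After credit = $7,409.69856 − $2,470 = $4,939.69856
Total = $4,939.69856 + $1,164 = $6,103.69856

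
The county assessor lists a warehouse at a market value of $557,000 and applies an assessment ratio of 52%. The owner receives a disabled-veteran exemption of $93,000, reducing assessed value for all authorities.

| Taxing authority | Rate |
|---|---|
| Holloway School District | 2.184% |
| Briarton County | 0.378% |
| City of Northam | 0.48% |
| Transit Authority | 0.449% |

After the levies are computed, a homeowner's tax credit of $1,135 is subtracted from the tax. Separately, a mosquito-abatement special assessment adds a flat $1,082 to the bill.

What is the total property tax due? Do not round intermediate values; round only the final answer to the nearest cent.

$6,811.70

Assessed value = $557,000 × 0.52 = $289,640
Taxable value = $289,640 − $93,000 = $196,640
Holloway School District: $196,640 × 0.02184 = $4,294.6176
Briarton County: $196,640 × 0.00378 = $743.2992
City of Northam: $196,640 × 0.0048 = $943.872
Transit Authority: $196,640 × 0.00449 = $882.9136
Levies subtotal = $6,864.7024
After credit = $6,864.7024 − $1,135 = $5,729.7024
Total = $5,729.7024 + $1,082 = $6,811.7024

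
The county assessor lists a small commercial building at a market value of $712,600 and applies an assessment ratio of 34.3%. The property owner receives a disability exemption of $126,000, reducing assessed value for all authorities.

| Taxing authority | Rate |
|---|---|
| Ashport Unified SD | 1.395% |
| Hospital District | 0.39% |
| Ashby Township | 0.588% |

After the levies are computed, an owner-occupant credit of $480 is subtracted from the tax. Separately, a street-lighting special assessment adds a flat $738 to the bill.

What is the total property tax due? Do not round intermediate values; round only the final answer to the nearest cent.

Assessed value = $712,600 × 0.343 = $244,421.8
Taxable value = $244,421.8 − $126,000 = $118,421.8
Ashport Unified SD: $118,421.8 × 0.01395 = $1,651.98411
Hospital District: $118,421.8 × 0.0039 = $461.84502
Ashby Township: $118,421.8 × 0.00588 = $696.320184
Levies subtotal = $2,810.149314
After credit = $2,810.149314 − $480 = $2,330.149314
Total = $2,330.149314 + $738 = $3,068.149314

$3,068.15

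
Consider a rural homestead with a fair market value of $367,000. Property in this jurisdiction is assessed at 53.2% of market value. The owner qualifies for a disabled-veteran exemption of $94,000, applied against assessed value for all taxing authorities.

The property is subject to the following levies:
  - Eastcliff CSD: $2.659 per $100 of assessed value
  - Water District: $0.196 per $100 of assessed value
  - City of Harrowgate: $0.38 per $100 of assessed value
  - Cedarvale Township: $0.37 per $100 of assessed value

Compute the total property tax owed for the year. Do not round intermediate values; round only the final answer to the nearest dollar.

$3,650

Assessed value = $367,000 × 0.532 = $195,244
Taxable value = $195,244 − $94,000 = $101,244
Eastcliff CSD: $101,244 × 0.02659 = $2,692.07796
Water District: $101,244 × 0.00196 = $198.43824
City of Harrowgate: $101,244 × 0.0038 = $384.7272
Cedarvale Township: $101,244 × 0.0037 = $374.6028
Total = $2,692.07796 + $198.43824 + $384.7272 + $374.6028 = $3,649.8462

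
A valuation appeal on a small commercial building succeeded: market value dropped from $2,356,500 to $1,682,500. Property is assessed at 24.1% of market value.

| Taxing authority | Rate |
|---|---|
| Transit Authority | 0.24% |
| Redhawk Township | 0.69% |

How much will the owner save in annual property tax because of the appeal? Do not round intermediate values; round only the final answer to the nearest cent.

Old assessed value = $2,356,500 × 0.241 = $567,916.5
New assessed value = $1,682,500 × 0.241 = $405,482.5
Combined rate = 0.0024 + 0.0069 = 0.0093
Old tax = $567,916.5 × 0.0093 = $5,281.62345
New tax = $405,482.5 × 0.0093 = $3,770.98725
Reduction = $5,281.62345 − $3,770.98725 = $1,510.6362

$1,510.64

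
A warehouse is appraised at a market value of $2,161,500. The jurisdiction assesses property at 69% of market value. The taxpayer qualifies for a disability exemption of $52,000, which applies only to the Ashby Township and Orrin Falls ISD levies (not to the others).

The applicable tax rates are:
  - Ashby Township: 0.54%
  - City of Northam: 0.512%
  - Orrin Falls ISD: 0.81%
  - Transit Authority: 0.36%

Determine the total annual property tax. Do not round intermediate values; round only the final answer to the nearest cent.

Assessed value = $2,161,500 × 0.69 = $1,491,435
Ashby Township: ($1,491,435 − $52,000) × 0.0054 = $1,439,435 × 0.0054 = $7,772.949
City of Northam: $1,491,435 × 0.00512 = $7,636.1472
Orrin Falls ISD: ($1,491,435 − $52,000) × 0.0081 = $1,439,435 × 0.0081 = $11,659.4235
Transit Authority: $1,491,435 × 0.0036 = $5,369.166
Total = $32,437.6857

$32,437.69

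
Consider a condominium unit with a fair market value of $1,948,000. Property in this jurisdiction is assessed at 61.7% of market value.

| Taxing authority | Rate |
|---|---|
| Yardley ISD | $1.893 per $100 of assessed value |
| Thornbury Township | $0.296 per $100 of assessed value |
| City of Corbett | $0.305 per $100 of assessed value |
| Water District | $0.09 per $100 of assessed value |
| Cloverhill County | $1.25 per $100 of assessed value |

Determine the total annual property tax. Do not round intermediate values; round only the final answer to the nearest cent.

$46,081.46

Assessed value = $1,948,000 × 0.617 = $1,201,916
Yardley ISD: $1,201,916 × 0.01893 = $22,752.26988
Thornbury Township: $1,201,916 × 0.00296 = $3,557.67136
City of Corbett: $1,201,916 × 0.00305 = $3,665.8438
Water District: $1,201,916 × 0.0009 = $1,081.7244
Cloverhill County: $1,201,916 × 0.0125 = $15,023.95
Total = $22,752.26988 + $3,557.67136 + $3,665.8438 + $1,081.7244 + $15,023.95 = $46,081.45944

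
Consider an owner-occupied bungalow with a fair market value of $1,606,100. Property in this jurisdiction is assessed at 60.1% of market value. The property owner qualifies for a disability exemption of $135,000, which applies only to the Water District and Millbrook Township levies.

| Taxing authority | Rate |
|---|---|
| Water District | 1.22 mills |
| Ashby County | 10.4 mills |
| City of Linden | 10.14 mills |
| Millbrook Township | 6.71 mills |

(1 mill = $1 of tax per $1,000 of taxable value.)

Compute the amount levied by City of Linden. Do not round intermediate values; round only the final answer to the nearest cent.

$9,787.80

Assessed value = $1,606,100 × 0.601 = $965,266.1
City of Linden taxable value = $965,266.1 (exemption does not apply)
City of Linden levy = $965,266.1 × 0.01014 = $9,787.798254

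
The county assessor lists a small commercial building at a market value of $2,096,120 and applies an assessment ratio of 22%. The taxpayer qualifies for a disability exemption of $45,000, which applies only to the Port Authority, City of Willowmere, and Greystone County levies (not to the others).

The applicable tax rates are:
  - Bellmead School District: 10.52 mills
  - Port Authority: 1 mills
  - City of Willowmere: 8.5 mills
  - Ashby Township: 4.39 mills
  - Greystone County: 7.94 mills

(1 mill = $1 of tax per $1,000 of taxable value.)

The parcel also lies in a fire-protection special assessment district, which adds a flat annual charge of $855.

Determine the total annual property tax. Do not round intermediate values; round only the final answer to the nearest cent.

Assessed value = $2,096,120 × 0.22 = $461,146.4
Bellmead School District: $461,146.4 × 0.01052 = $4,851.260128
Port Authority: ($461,146.4 − $45,000) × 0.001 = $416,146.4 × 0.001 = $416.1464
City of Willowmere: ($461,146.4 − $45,000) × 0.0085 = $416,146.4 × 0.0085 = $3,537.2444
Ashby Township: $461,146.4 × 0.00439 = $2,024.432696
Greystone County: ($461,146.4 − $45,000) × 0.00794 = $416,146.4 × 0.00794 = $3,304.202416
Levies subtotal = $14,133.28604
Total = $14,133.28604 + $855 = $14,988.28604

$14,988.29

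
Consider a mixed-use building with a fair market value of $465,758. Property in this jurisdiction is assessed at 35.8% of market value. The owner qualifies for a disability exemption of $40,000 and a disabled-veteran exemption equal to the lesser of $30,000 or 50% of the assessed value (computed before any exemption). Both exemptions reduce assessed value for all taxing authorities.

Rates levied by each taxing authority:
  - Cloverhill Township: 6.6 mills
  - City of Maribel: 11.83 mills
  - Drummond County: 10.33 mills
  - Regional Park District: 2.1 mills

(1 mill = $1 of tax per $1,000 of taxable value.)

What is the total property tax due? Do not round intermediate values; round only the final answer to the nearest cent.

$2,985.44

Assessed value = $465,758 × 0.358 = $166,741.364
Disabled-veteran exemption = min($30,000, 50% × $166,741.364) = min($30,000, $83,370.682) = $30,000 (dollar cap binds)
Taxable value = $166,741.364 − $40,000 − $30,000 = $96,741.364
Cloverhill Township: $96,741.364 × 0.0066 = $638.4930024
City of Maribel: $96,741.364 × 0.01183 = $1,144.45033612
Drummond County: $96,741.364 × 0.01033 = $999.33829012
Regional Park District: $96,741.364 × 0.0021 = $203.1568644
Total = $2,985.43849304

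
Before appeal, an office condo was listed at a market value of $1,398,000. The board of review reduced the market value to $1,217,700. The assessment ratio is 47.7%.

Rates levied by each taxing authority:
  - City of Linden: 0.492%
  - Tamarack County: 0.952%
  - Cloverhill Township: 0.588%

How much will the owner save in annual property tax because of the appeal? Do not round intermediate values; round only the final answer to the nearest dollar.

$1,748

Old assessed value = $1,398,000 × 0.477 = $666,846
New assessed value = $1,217,700 × 0.477 = $580,842.9
Combined rate = 0.00492 + 0.00952 + 0.00588 = 0.02032
Old tax = $666,846 × 0.02032 = $13,550.31072
New tax = $580,842.9 × 0.02032 = $11,802.727728
Reduction = $13,550.31072 − $11,802.727728 = $1,747.582992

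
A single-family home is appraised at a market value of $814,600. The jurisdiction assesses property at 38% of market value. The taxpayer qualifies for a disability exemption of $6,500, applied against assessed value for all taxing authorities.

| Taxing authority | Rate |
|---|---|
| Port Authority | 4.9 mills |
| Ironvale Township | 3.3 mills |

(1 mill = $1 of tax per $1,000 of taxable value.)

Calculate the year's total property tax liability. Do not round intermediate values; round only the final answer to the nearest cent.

$2,484.99

Assessed value = $814,600 × 0.38 = $309,548
Taxable value = $309,548 − $6,500 = $303,048
Port Authority: $303,048 × 0.0049 = $1,484.9352
Ironvale Township: $303,048 × 0.0033 = $1,000.0584
Total = $1,484.9352 + $1,000.0584 = $2,484.9936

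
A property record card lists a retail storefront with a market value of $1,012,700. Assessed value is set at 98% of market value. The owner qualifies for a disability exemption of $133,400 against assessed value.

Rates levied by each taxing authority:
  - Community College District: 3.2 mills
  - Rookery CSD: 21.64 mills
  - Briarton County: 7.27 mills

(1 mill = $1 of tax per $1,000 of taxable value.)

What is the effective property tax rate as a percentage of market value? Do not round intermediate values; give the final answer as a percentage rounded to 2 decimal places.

2.72%

Assessed value = $1,012,700 × 0.98 = $992,446
Taxable value = $992,446 − $133,400 = $859,046
Community College District: $859,046 × 0.0032 = $2,748.9472
Rookery CSD: $859,046 × 0.02164 = $18,589.75544
Briarton County: $859,046 × 0.00727 = $6,245.26442
Total tax = $27,583.96706
Effective rate = $27,583.96706 ÷ $1,012,700 = 2.72% of market value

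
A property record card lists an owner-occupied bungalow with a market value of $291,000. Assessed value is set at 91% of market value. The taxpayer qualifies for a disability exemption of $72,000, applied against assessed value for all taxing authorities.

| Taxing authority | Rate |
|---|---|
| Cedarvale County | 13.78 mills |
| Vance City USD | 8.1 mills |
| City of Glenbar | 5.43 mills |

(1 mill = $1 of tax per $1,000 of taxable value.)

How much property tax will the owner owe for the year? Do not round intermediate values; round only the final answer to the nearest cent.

Assessed value = $291,000 × 0.91 = $264,810
Taxable value = $264,810 − $72,000 = $192,810
Cedarvale County: $192,810 × 0.01378 = $2,656.9218
Vance City USD: $192,810 × 0.0081 = $1,561.761
City of Glenbar: $192,810 × 0.00543 = $1,046.9583
Total = $2,656.9218 + $1,561.761 + $1,046.9583 = $5,265.6411

$5,265.64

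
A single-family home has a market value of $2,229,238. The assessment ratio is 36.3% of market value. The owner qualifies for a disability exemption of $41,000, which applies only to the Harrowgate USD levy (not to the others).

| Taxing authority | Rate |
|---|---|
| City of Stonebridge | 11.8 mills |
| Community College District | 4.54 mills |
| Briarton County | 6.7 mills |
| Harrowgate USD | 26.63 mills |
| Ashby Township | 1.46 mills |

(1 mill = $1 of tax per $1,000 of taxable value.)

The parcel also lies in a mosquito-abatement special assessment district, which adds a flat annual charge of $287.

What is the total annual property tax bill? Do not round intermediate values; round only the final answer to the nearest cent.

$40,570.25

Assessed value = $2,229,238 × 0.363 = $809,213.394
City of Stonebridge: $809,213.394 × 0.0118 = $9,548.7180492
Community College District: $809,213.394 × 0.00454 = $3,673.82880876
Briarton County: $809,213.394 × 0.0067 = $5,421.7297398
Harrowgate USD: ($809,213.394 − $41,000) × 0.02663 = $768,213.394 × 0.02663 = $20,457.52268222
Ashby Township: $809,213.394 × 0.00146 = $1,181.45155524
Levies subtotal = $40,283.25083522
Total = $40,283.25083522 + $287 = $40,570.25083522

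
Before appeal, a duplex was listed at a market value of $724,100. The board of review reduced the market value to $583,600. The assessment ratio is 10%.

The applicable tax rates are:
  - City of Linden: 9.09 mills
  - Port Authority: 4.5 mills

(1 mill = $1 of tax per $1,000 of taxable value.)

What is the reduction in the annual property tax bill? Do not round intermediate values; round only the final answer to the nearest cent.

$190.94

Old assessed value = $724,100 × 0.1 = $72,410
New assessed value = $583,600 × 0.1 = $58,360
Combined rate = 0.00909 + 0.0045 = 0.01359
Old tax = $72,410 × 0.01359 = $984.0519
New tax = $58,360 × 0.01359 = $793.1124
Reduction = $984.0519 − $793.1124 = $190.9395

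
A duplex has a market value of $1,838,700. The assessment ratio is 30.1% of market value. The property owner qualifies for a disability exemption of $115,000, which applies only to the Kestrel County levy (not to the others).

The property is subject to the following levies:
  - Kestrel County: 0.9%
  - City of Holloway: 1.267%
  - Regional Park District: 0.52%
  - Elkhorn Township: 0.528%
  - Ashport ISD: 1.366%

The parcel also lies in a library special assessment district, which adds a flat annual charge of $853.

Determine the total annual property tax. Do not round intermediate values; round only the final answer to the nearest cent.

Assessed value = $1,838,700 × 0.301 = $553,448.7
Kestrel County: ($553,448.7 − $115,000) × 0.009 = $438,448.7 × 0.009 = $3,946.0383
City of Holloway: $553,448.7 × 0.01267 = $7,012.195029
Regional Park District: $553,448.7 × 0.0052 = $2,877.93324
Elkhorn Township: $553,448.7 × 0.00528 = $2,922.209136
Ashport ISD: $553,448.7 × 0.01366 = $7,560.109242
Levies subtotal = $24,318.484947
Total = $24,318.484947 + $853 = $25,171.484947

$25,171.48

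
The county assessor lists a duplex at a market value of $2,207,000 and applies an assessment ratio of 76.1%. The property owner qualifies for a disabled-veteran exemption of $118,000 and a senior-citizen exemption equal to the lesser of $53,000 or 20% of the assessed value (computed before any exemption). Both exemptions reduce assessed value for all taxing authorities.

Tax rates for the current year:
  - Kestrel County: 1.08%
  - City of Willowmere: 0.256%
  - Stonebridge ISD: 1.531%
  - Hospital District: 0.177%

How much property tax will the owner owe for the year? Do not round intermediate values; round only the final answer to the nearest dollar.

$45,920

Assessed value = $2,207,000 × 0.761 = $1,679,527
Senior-citizen exemption = min($53,000, 20% × $1,679,527) = min($53,000, $335,905.4) = $53,000 (dollar cap binds)
Taxable value = $1,679,527 − $118,000 − $53,000 = $1,508,527
Kestrel County: $1,508,527 × 0.0108 = $16,292.0916
City of Willowmere: $1,508,527 × 0.00256 = $3,861.82912
Stonebridge ISD: $1,508,527 × 0.01531 = $23,095.54837
Hospital District: $1,508,527 × 0.00177 = $2,670.09279
Total = $45,919.56188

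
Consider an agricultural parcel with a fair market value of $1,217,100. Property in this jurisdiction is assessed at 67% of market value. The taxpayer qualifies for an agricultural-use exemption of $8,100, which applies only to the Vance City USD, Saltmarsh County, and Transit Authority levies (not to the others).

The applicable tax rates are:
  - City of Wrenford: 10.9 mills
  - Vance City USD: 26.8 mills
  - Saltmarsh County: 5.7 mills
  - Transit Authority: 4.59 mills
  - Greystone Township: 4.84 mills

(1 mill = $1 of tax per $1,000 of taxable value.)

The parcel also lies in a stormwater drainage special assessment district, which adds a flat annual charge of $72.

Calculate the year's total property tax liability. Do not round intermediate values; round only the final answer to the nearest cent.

$42,852.16

Assessed value = $1,217,100 × 0.67 = $815,457
City of Wrenford: $815,457 × 0.0109 = $8,888.4813
Vance City USD: ($815,457 − $8,100) × 0.0268 = $807,357 × 0.0268 = $21,637.1676
Saltmarsh County: ($815,457 − $8,100) × 0.0057 = $807,357 × 0.0057 = $4,601.9349
Transit Authority: ($815,457 − $8,100) × 0.00459 = $807,357 × 0.00459 = $3,705.76863
Greystone Township: $815,457 × 0.00484 = $3,946.81188
Levies subtotal = $42,780.16431
Total = $42,780.16431 + $72 = $42,852.16431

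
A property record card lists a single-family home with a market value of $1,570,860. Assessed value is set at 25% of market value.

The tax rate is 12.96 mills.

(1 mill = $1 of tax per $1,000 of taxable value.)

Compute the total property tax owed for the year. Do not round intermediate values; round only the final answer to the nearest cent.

Assessed value = $1,570,860 × 0.25 = $392,715
Tax = $392,715 × 0.01296 = $5,089.5864

$5,089.59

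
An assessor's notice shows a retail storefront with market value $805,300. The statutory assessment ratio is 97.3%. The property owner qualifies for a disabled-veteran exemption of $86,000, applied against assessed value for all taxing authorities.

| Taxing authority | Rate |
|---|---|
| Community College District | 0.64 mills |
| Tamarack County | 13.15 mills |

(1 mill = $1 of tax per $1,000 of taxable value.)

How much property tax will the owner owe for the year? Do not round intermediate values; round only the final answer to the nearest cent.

$9,619.31

Assessed value = $805,300 × 0.973 = $783,556.9
Taxable value = $783,556.9 − $86,000 = $697,556.9
Community College District: $697,556.9 × 0.00064 = $446.436416
Tamarack County: $697,556.9 × 0.01315 = $9,172.873235
Total = $446.436416 + $9,172.873235 = $9,619.309651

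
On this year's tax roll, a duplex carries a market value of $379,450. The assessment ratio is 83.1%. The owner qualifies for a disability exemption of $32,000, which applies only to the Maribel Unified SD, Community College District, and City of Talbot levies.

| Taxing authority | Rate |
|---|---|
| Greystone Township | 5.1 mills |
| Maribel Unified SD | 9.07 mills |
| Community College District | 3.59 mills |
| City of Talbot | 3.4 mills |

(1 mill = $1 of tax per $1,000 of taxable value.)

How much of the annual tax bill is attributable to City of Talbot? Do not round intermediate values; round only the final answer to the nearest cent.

$963.30

Assessed value = $379,450 × 0.831 = $315,322.95
City of Talbot taxable value = $315,322.95 − $32,000 = $283,322.95
City of Talbot levy = $283,322.95 × 0.0034 = $963.29803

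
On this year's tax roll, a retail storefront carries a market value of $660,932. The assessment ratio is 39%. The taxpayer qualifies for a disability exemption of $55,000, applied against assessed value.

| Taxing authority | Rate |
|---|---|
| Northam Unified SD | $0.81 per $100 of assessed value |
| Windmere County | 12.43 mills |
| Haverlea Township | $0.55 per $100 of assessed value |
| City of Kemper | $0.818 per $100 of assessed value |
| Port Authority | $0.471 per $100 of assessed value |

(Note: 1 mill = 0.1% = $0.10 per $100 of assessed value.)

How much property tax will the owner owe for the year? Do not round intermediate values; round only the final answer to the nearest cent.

$7,891.55

Assessed value = $660,932 × 0.39 = $257,763.48
Taxable value = $257,763.48 − $55,000 = $202,763.48
Northam Unified SD: $202,763.48 × 0.0081 = $1,642.384188
Windmere County: $202,763.48 × 0.01243 = $2,520.3500564
Haverlea Township: $202,763.48 × 0.0055 = $1,115.19914
City of Kemper: $202,763.48 × 0.00818 = $1,658.6052664
Port Authority: $202,763.48 × 0.00471 = $955.0159908
Total = $7,891.5546416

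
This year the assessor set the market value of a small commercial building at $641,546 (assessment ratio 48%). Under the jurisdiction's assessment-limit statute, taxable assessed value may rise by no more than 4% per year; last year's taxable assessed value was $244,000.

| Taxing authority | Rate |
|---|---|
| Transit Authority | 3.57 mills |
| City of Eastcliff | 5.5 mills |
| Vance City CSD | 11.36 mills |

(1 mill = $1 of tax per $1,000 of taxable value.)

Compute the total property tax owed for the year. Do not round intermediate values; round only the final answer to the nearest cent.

Uncapped assessed value = $641,546 × 0.48 = $307,942.08
Cap limit = $244,000 × 1.04 = $253,760
Taxable assessed value = min($307,942.08, $253,760) = $253,760 (cap binds)
Transit Authority: $253,760 × 0.00357 = $905.9232
City of Eastcliff: $253,760 × 0.0055 = $1,395.68
Vance City CSD: $253,760 × 0.01136 = $2,882.7136
Total = $5,184.3168

$5,184.32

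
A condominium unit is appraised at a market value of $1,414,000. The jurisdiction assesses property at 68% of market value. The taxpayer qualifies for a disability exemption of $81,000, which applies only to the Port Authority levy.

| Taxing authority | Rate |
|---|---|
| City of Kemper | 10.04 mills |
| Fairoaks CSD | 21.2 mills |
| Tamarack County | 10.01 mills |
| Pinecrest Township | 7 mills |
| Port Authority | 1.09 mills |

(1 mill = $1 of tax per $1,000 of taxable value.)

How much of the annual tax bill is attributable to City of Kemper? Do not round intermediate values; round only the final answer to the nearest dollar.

$9,654

Assessed value = $1,414,000 × 0.68 = $961,520
City of Kemper taxable value = $961,520 (exemption does not apply)
City of Kemper levy = $961,520 × 0.01004 = $9,653.6608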